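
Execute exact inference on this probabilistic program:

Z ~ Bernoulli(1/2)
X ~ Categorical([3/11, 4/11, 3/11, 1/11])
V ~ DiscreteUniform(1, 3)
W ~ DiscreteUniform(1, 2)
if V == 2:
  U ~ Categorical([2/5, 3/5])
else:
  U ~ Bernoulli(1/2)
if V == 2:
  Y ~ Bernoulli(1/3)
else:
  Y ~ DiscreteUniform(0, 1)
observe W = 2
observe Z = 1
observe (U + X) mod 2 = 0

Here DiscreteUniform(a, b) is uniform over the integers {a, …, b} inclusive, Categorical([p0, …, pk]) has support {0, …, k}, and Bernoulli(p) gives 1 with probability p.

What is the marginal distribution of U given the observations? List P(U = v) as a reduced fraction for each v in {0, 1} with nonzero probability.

P(U=0) = 21/41, P(U=1) = 20/41

Enumerate traces; 24 have nonzero weight after conditioning:
  (Z=1, X=0, V=1, W=2, U=0, Y=0) weight 1/176
  (Z=1, X=0, V=1, W=2, U=0, Y=1) weight 1/176
  (Z=1, X=0, V=2, W=2, U=0, Y=0) weight 1/165
  (Z=1, X=0, V=2, W=2, U=0, Y=1) weight 1/330
  (Z=1, X=0, V=3, W=2, U=0, Y=0) weight 1/176
  (Z=1, X=0, V=3, W=2, U=0, Y=1) weight 1/176
  (Z=1, X=1, V=1, W=2, U=1, Y=0) weight 1/132
  (Z=1, X=1, V=1, W=2, U=1, Y=1) weight 1/132
  … 16 more
Group by U:
  weight(U=0) = 7/110
  weight(U=1) = 2/33
Total weight = 7/110 + 2/33 = 41/330
P(U=0 | obs) = 7/110 / 41/330 = 21/41
P(U=1 | obs) = 2/33 / 41/330 = 20/41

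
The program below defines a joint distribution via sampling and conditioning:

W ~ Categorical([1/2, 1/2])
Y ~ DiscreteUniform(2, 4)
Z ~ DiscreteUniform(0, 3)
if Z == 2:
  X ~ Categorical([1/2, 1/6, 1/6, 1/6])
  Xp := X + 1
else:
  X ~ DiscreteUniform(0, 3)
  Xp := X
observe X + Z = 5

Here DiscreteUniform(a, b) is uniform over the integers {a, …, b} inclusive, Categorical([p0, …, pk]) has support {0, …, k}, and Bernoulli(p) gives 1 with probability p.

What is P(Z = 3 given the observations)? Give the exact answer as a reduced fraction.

P(Z = 3 | obs) = 3/5

Enumerate traces; 12 have nonzero weight after conditioning:
  (W=0, Y=2, Z=2, X=3) weight 1/144
  (W=0, Y=2, Z=3, X=2) weight 1/96
  (W=0, Y=3, Z=2, X=3) weight 1/144
  (W=0, Y=3, Z=3, X=2) weight 1/96
  (W=0, Y=4, Z=2, X=3) weight 1/144
  (W=0, Y=4, Z=3, X=2) weight 1/96
  (W=1, Y=2, Z=2, X=3) weight 1/144
  (W=1, Y=2, Z=3, X=2) weight 1/96
  … 4 more
Group by Z:
  weight(Z=2) = 1/24
  weight(Z=3) = 1/16
Total weight = 1/24 + 1/16 = 5/48
P(Z=2 | obs) = 1/24 / 5/48 = 2/5
P(Z=3 | obs) = 1/16 / 5/48 = 3/5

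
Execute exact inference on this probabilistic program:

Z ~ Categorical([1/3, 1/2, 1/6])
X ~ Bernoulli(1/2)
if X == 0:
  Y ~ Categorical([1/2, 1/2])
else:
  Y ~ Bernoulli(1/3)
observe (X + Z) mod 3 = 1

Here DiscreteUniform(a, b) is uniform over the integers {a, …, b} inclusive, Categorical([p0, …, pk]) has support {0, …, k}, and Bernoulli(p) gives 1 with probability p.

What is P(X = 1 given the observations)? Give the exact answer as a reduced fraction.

Enumerate traces; 4 have nonzero weight after conditioning:
  (Z=0, X=1, Y=0) weight 1/9
  (Z=0, X=1, Y=1) weight 1/18
  (Z=1, X=0, Y=0) weight 1/8
  (Z=1, X=0, Y=1) weight 1/8
Group by X:
  weight(X=0) = 1/4
  weight(X=1) = 1/6
Total weight = 1/4 + 1/6 = 5/12
P(X=0 | obs) = 1/4 / 5/12 = 3/5
P(X=1 | obs) = 1/6 / 5/12 = 2/5

P(X = 1 | obs) = 2/5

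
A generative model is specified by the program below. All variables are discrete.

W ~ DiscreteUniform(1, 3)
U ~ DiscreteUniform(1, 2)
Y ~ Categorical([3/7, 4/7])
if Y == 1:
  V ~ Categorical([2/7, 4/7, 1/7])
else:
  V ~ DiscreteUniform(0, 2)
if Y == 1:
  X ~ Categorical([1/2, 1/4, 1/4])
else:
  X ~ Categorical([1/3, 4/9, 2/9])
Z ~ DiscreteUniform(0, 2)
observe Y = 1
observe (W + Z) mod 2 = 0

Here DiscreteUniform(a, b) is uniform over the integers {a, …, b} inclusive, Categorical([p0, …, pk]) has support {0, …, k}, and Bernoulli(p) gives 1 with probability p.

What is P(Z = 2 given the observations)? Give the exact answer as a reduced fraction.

Enumerate traces; 72 have nonzero weight after conditioning:
  (W=1, U=1, Y=1, V=0, X=0, Z=1) weight 2/441
  (W=1, U=1, Y=1, V=0, X=1, Z=1) weight 1/441
  (W=1, U=1, Y=1, V=0, X=2, Z=1) weight 1/441
  (W=1, U=1, Y=1, V=1, X=0, Z=1) weight 4/441
  (W=1, U=1, Y=1, V=1, X=1, Z=1) weight 2/441
  (W=1, U=1, Y=1, V=1, X=2, Z=1) weight 2/441
  (W=1, U=1, Y=1, V=2, X=0, Z=1) weight 1/441
  (W=1, U=1, Y=1, V=2, X=1, Z=1) weight 1/882
  (W=2, U=1, Y=1, V=0, X=0, Z=0) weight 2/441
  (W=2, U=1, Y=1, V=0, X=0, Z=2) weight 2/441
  … 62 more
Group by Z:
  weight(Z=0) = 4/63
  weight(Z=1) = 8/63
  weight(Z=2) = 4/63
Total weight = 4/63 + 8/63 + 4/63 = 16/63
P(Z=0 | obs) = 4/63 / 16/63 = 1/4
P(Z=1 | obs) = 8/63 / 16/63 = 1/2
P(Z=2 | obs) = 4/63 / 16/63 = 1/4

P(Z = 2 | obs) = 1/4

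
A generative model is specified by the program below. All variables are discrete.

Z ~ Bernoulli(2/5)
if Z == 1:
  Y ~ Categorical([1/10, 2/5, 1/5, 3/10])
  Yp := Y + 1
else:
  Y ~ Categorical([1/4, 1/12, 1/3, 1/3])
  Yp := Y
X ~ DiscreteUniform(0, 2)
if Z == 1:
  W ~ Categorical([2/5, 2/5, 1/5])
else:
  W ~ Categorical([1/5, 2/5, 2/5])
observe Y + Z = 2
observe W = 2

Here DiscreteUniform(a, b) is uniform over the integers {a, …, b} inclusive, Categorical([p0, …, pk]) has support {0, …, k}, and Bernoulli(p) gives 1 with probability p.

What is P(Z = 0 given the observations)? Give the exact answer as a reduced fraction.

P(Z = 0 | obs) = 5/7

Enumerate traces; 6 have nonzero weight after conditioning:
  (Z=0, Y=2, X=0, W=2) weight 2/75
  (Z=0, Y=2, X=1, W=2) weight 2/75
  (Z=0, Y=2, X=2, W=2) weight 2/75
  (Z=1, Y=1, X=0, W=2) weight 4/375
  (Z=1, Y=1, X=1, W=2) weight 4/375
  (Z=1, Y=1, X=2, W=2) weight 4/375
Group by Z:
  weight(Z=0) = 2/25
  weight(Z=1) = 4/125
Total weight = 2/25 + 4/125 = 14/125
P(Z=0 | obs) = 2/25 / 14/125 = 5/7
P(Z=1 | obs) = 4/125 / 14/125 = 2/7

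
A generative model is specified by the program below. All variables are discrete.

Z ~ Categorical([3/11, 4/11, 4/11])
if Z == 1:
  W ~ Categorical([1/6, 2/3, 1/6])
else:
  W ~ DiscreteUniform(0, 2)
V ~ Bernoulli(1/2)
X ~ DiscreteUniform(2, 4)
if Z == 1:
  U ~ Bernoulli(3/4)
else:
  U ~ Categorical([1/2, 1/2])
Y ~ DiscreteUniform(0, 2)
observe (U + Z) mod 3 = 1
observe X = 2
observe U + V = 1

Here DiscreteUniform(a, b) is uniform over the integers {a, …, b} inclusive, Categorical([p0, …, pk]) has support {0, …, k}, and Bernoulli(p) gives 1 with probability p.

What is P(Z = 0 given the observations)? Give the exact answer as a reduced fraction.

P(Z = 0 | obs) = 3/5

Enumerate traces; 18 have nonzero weight after conditioning:
  (Z=0, W=0, V=0, X=2, U=1, Y=0) weight 1/396
  (Z=0, W=0, V=0, X=2, U=1, Y=1) weight 1/396
  (Z=0, W=0, V=0, X=2, U=1, Y=2) weight 1/396
  (Z=0, W=1, V=0, X=2, U=1, Y=0) weight 1/396
  (Z=0, W=1, V=0, X=2, U=1, Y=1) weight 1/396
  (Z=0, W=1, V=0, X=2, U=1, Y=2) weight 1/396
  (Z=0, W=2, V=0, X=2, U=1, Y=0) weight 1/396
  (Z=0, W=2, V=0, X=2, U=1, Y=1) weight 1/396
  (Z=1, W=0, V=1, X=2, U=0, Y=0) weight 1/1188
  … 9 more
Group by Z:
  weight(Z=0) = 1/44
  weight(Z=1) = 1/66
Total weight = 1/44 + 1/66 = 5/132
P(Z=0 | obs) = 1/44 / 5/132 = 3/5
P(Z=1 | obs) = 1/66 / 5/132 = 2/5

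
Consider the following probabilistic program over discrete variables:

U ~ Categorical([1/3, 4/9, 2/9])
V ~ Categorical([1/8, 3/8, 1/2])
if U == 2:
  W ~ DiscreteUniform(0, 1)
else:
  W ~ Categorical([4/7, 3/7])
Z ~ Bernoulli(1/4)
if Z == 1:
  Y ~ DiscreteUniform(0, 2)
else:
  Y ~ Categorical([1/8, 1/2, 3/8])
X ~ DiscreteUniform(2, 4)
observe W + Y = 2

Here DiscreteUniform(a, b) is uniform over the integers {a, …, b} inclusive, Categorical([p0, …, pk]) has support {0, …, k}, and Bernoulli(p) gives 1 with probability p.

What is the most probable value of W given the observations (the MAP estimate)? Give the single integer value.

argmax_v P(W = v | obs) = 1

Enumerate traces; 108 have nonzero weight after conditioning:
  (U=0, V=0, W=0, Z=0, Y=2, X=2) weight 1/448
  (U=0, V=0, W=0, Z=0, Y=2, X=3) weight 1/448
  (U=0, V=0, W=0, Z=0, Y=2, X=4) weight 1/448
  (U=0, V=0, W=0, Z=1, Y=2, X=2) weight 1/1512
  (U=0, V=0, W=0, Z=1, Y=2, X=3) weight 1/1512
  (U=0, V=0, W=0, Z=1, Y=2, X=4) weight 1/1512
  (U=0, V=0, W=1, Z=0, Y=1, X=2) weight 1/448
  (U=0, V=0, W=1, Z=0, Y=1, X=3) weight 1/448
  … 100 more
Group by W:
  weight(W=0) = 175/864
  weight(W=1) = 11/54
Total weight = 175/864 + 11/54 = 13/32
P(W=0 | obs) = 175/864 / 13/32 = 175/351
P(W=1 | obs) = 11/54 / 13/32 = 176/351
argmax = 1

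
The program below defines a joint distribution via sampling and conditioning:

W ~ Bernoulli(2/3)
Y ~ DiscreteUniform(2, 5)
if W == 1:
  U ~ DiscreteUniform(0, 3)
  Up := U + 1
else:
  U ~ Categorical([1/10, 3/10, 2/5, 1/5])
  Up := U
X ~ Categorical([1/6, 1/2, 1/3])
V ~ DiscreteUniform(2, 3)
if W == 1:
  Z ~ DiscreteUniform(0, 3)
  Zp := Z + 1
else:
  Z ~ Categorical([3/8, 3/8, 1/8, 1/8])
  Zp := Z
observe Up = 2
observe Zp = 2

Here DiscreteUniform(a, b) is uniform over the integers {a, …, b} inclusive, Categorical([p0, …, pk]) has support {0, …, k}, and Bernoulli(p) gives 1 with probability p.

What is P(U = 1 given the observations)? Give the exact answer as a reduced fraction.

Enumerate traces; 48 have nonzero weight after conditioning:
  (W=0, Y=2, U=2, X=0, V=2, Z=2) weight 1/2880
  (W=0, Y=2, U=2, X=0, V=3, Z=2) weight 1/2880
  (W=0, Y=2, U=2, X=1, V=2, Z=2) weight 1/960
  (W=0, Y=2, U=2, X=1, V=3, Z=2) weight 1/960
  (W=0, Y=2, U=2, X=2, V=2, Z=2) weight 1/1440
  (W=0, Y=2, U=2, X=2, V=3, Z=2) weight 1/1440
  (W=0, Y=3, U=2, X=0, V=2, Z=2) weight 1/2880
  (W=0, Y=3, U=2, X=0, V=3, Z=2) weight 1/2880
  (W=1, Y=2, U=1, X=0, V=2, Z=1) weight 1/1152
  … 39 more
Group by U:
  weight(U=1) = 1/24
  weight(U=2) = 1/60
Total weight = 1/24 + 1/60 = 7/120
P(U=1 | obs) = 1/24 / 7/120 = 5/7
P(U=2 | obs) = 1/60 / 7/120 = 2/7

P(U = 1 | obs) = 5/7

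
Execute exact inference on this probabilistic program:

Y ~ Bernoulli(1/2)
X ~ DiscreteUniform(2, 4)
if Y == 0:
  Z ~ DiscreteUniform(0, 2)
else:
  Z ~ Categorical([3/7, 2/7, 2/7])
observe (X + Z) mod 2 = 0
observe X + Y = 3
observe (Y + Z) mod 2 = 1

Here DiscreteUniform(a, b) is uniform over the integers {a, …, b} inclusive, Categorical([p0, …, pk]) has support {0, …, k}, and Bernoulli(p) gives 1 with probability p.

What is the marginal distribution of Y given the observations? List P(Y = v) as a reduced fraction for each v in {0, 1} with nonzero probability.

Enumerate traces; 3 have nonzero weight after conditioning:
  (Y=0, X=3, Z=1) weight 1/18
  (Y=1, X=2, Z=0) weight 1/14
  (Y=1, X=2, Z=2) weight 1/21
Group by Y:
  weight(Y=0) = 1/18
  weight(Y=1) = 5/42
Total weight = 1/18 + 5/42 = 11/63
P(Y=0 | obs) = 1/18 / 11/63 = 7/22
P(Y=1 | obs) = 5/42 / 11/63 = 15/22

P(Y=0) = 7/22, P(Y=1) = 15/22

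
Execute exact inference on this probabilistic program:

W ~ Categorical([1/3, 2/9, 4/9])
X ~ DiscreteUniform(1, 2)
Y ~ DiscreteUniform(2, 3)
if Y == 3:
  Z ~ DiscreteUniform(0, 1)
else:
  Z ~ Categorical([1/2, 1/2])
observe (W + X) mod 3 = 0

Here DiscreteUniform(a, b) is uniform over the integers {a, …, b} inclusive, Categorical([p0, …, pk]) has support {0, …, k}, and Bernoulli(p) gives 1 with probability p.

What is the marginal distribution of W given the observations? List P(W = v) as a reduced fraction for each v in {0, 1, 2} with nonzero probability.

P(W=1) = 1/3, P(W=2) = 2/3

Enumerate traces; 8 have nonzero weight after conditioning:
  (W=1, X=2, Y=2, Z=0) weight 1/36
  (W=1, X=2, Y=2, Z=1) weight 1/36
  (W=1, X=2, Y=3, Z=0) weight 1/36
  (W=1, X=2, Y=3, Z=1) weight 1/36
  (W=2, X=1, Y=2, Z=0) weight 1/18
  (W=2, X=1, Y=2, Z=1) weight 1/18
  (W=2, X=1, Y=3, Z=0) weight 1/18
  (W=2, X=1, Y=3, Z=1) weight 1/18
Group by W:
  weight(W=1) = 1/9
  weight(W=2) = 2/9
Total weight = 1/9 + 2/9 = 1/3
P(W=1 | obs) = 1/9 / 1/3 = 1/3
P(W=2 | obs) = 2/9 / 1/3 = 2/3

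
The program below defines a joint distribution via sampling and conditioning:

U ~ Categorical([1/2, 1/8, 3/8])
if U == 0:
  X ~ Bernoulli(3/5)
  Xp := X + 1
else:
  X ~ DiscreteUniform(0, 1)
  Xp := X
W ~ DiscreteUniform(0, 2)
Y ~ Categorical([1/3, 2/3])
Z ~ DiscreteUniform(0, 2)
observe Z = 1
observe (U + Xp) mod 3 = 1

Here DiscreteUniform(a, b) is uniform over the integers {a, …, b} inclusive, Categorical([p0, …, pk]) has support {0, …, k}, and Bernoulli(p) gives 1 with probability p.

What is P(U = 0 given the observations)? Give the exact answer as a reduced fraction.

Enumerate traces; 12 have nonzero weight after conditioning:
  (U=0, X=0, W=0, Y=0, Z=1) weight 1/135
  (U=0, X=0, W=0, Y=1, Z=1) weight 2/135
  (U=0, X=0, W=1, Y=0, Z=1) weight 1/135
  (U=0, X=0, W=1, Y=1, Z=1) weight 2/135
  (U=0, X=0, W=2, Y=0, Z=1) weight 1/135
  (U=0, X=0, W=2, Y=1, Z=1) weight 2/135
  (U=1, X=0, W=0, Y=0, Z=1) weight 1/432
  (U=1, X=0, W=0, Y=1, Z=1) weight 1/216
  … 4 more
Group by U:
  weight(U=0) = 1/15
  weight(U=1) = 1/48
Total weight = 1/15 + 1/48 = 7/80
P(U=0 | obs) = 1/15 / 7/80 = 16/21
P(U=1 | obs) = 1/48 / 7/80 = 5/21

P(U = 0 | obs) = 16/21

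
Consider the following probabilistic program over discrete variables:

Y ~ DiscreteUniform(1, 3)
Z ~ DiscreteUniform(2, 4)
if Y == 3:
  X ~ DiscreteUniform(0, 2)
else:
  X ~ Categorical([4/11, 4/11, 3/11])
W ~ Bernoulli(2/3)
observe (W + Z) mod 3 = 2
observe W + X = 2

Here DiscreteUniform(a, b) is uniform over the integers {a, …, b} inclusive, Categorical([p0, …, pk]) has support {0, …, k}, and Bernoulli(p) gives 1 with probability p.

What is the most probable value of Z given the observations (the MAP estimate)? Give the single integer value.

Enumerate traces; 6 have nonzero weight after conditioning:
  (Y=1, Z=2, X=2, W=0) weight 1/99
  (Y=1, Z=4, X=1, W=1) weight 8/297
  (Y=2, Z=2, X=2, W=0) weight 1/99
  (Y=2, Z=4, X=1, W=1) weight 8/297
  (Y=3, Z=2, X=2, W=0) weight 1/81
  (Y=3, Z=4, X=1, W=1) weight 2/81
Group by Z:
  weight(Z=2) = 29/891
  weight(Z=4) = 70/891
Total weight = 29/891 + 70/891 = 1/9
P(Z=2 | obs) = 29/891 / 1/9 = 29/99
P(Z=4 | obs) = 70/891 / 1/9 = 70/99
argmax = 4

argmax_v P(Z = v | obs) = 4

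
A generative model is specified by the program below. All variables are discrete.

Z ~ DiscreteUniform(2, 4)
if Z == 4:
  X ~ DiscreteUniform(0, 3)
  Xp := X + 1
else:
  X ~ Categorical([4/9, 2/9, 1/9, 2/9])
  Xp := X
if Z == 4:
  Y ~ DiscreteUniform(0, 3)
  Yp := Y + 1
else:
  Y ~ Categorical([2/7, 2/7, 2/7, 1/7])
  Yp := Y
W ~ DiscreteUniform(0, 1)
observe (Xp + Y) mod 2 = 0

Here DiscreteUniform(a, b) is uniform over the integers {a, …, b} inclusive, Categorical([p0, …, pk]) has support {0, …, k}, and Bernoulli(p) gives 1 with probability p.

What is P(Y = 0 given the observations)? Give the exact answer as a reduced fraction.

P(Y = 0 | obs) = 223/764

Enumerate traces; 48 have nonzero weight after conditioning:
  (Z=2, X=0, Y=0, W=0) weight 4/189
  (Z=2, X=0, Y=0, W=1) weight 4/189
  (Z=2, X=0, Y=2, W=0) weight 4/189
  (Z=2, X=0, Y=2, W=1) weight 4/189
  (Z=2, X=1, Y=1, W=0) weight 2/189
  (Z=2, X=1, Y=1, W=1) weight 2/189
  (Z=2, X=1, Y=3, W=0) weight 1/189
  (Z=2, X=1, Y=3, W=1) weight 1/189
  … 40 more
Group by Y:
  weight(Y=0) = 223/1512
  weight(Y=1) = 191/1512
  weight(Y=2) = 223/1512
  weight(Y=3) = 127/1512
Total weight = 223/1512 + 191/1512 + 223/1512 + 127/1512 = 191/378
P(Y=0 | obs) = 223/1512 / 191/378 = 223/764
P(Y=1 | obs) = 191/1512 / 191/378 = 1/4
P(Y=2 | obs) = 223/1512 / 191/378 = 223/764
P(Y=3 | obs) = 127/1512 / 191/378 = 127/764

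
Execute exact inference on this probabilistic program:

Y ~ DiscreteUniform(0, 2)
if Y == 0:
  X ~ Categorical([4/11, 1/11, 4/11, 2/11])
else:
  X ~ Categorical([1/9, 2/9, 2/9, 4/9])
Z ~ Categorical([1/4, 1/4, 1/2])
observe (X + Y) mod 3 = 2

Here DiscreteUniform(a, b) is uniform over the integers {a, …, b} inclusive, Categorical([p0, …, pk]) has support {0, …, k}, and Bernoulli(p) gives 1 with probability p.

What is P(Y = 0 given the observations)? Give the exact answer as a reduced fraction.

P(Y = 0 | obs) = 36/113

Enumerate traces; 12 have nonzero weight after conditioning:
  (Y=0, X=2, Z=0) weight 1/33
  (Y=0, X=2, Z=1) weight 1/33
  (Y=0, X=2, Z=2) weight 2/33
  (Y=1, X=1, Z=0) weight 1/54
  (Y=1, X=1, Z=1) weight 1/54
  (Y=1, X=1, Z=2) weight 1/27
  (Y=2, X=0, Z=0) weight 1/108
  (Y=2, X=0, Z=1) weight 1/108
  … 4 more
Group by Y:
  weight(Y=0) = 4/33
  weight(Y=1) = 2/27
  weight(Y=2) = 5/27
Total weight = 4/33 + 2/27 + 5/27 = 113/297
P(Y=0 | obs) = 4/33 / 113/297 = 36/113
P(Y=1 | obs) = 2/27 / 113/297 = 22/113
P(Y=2 | obs) = 5/27 / 113/297 = 55/113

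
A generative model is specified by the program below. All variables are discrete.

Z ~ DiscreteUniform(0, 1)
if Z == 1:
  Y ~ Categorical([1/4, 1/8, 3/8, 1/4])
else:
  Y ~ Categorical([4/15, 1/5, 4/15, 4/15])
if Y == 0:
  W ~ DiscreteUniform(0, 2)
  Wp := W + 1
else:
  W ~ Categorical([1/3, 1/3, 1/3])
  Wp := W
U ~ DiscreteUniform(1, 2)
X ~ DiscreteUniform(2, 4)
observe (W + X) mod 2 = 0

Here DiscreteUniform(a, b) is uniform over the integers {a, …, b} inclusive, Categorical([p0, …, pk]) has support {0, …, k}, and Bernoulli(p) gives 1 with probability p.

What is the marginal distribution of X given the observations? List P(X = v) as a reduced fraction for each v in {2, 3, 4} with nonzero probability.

Enumerate traces; 80 have nonzero weight after conditioning:
  (Z=0, Y=0, W=0, U=1, X=2) weight 1/135
  (Z=0, Y=0, W=0, U=1, X=4) weight 1/135
  (Z=0, Y=0, W=0, U=2, X=2) weight 1/135
  (Z=0, Y=0, W=0, U=2, X=4) weight 1/135
  (Z=0, Y=0, W=1, U=1, X=3) weight 1/135
  (Z=0, Y=0, W=1, U=2, X=3) weight 1/135
  (Z=0, Y=0, W=2, U=1, X=2) weight 1/135
  (Z=0, Y=0, W=2, U=1, X=4) weight 1/135
  … 72 more
Group by X:
  weight(X=2) = 2/9
  weight(X=3) = 1/9
  weight(X=4) = 2/9
Total weight = 2/9 + 1/9 + 2/9 = 5/9
P(X=2 | obs) = 2/9 / 5/9 = 2/5
P(X=3 | obs) = 1/9 / 5/9 = 1/5
P(X=4 | obs) = 2/9 / 5/9 = 2/5

P(X=2) = 2/5, P(X=3) = 1/5, P(X=4) = 2/5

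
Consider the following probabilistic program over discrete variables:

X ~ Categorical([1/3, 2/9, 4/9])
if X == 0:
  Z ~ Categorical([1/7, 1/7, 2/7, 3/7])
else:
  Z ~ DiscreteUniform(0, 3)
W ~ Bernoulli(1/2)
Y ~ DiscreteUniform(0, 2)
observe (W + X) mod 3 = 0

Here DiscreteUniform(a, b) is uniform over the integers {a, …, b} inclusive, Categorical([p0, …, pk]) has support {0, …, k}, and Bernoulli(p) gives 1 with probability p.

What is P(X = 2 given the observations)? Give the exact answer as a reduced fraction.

P(X = 2 | obs) = 4/7

Enumerate traces; 24 have nonzero weight after conditioning:
  (X=0, Z=0, W=0, Y=0) weight 1/126
  (X=0, Z=0, W=0, Y=1) weight 1/126
  (X=0, Z=0, W=0, Y=2) weight 1/126
  (X=0, Z=1, W=0, Y=0) weight 1/126
  (X=0, Z=1, W=0, Y=1) weight 1/126
  (X=0, Z=1, W=0, Y=2) weight 1/126
  (X=0, Z=2, W=0, Y=0) weight 1/63
  (X=0, Z=2, W=0, Y=1) weight 1/63
  (X=2, Z=0, W=1, Y=0) weight 1/54
  … 15 more
Group by X:
  weight(X=0) = 1/6
  weight(X=2) = 2/9
Total weight = 1/6 + 2/9 = 7/18
P(X=0 | obs) = 1/6 / 7/18 = 3/7
P(X=2 | obs) = 2/9 / 7/18 = 4/7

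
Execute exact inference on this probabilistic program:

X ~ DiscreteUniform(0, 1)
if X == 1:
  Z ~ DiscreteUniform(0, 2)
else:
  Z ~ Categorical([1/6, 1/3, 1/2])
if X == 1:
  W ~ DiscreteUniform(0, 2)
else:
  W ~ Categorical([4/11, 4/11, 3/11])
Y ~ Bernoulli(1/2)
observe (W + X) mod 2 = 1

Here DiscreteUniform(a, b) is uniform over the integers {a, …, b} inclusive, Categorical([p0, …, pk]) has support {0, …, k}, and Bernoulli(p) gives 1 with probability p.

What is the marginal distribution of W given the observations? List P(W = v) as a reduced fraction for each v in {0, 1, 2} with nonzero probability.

Enumerate traces; 18 have nonzero weight after conditioning:
  (X=0, Z=0, W=1, Y=0) weight 1/66
  (X=0, Z=0, W=1, Y=1) weight 1/66
  (X=0, Z=1, W=1, Y=0) weight 1/33
  (X=0, Z=1, W=1, Y=1) weight 1/33
  (X=0, Z=2, W=1, Y=0) weight 1/22
  (X=0, Z=2, W=1, Y=1) weight 1/22
  (X=1, Z=0, W=0, Y=0) weight 1/36
  (X=1, Z=0, W=0, Y=1) weight 1/36
  (X=1, Z=0, W=2, Y=0) weight 1/36
  … 9 more
Group by W:
  weight(W=0) = 1/6
  weight(W=1) = 2/11
  weight(W=2) = 1/6
Total weight = 1/6 + 2/11 + 1/6 = 17/33
P(W=0 | obs) = 1/6 / 17/33 = 11/34
P(W=1 | obs) = 2/11 / 17/33 = 6/17
P(W=2 | obs) = 1/6 / 17/33 = 11/34

P(W=0) = 11/34, P(W=1) = 6/17, P(W=2) = 11/34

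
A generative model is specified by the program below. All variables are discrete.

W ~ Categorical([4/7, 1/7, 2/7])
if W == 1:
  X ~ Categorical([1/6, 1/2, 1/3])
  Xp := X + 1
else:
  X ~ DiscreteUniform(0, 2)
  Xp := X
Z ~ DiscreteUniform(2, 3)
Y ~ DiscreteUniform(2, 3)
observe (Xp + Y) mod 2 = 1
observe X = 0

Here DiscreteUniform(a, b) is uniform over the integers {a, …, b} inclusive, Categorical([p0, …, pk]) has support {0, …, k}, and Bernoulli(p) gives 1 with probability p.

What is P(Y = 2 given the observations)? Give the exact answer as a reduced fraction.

Enumerate traces; 6 have nonzero weight after conditioning:
  (W=0, X=0, Z=2, Y=3) weight 1/21
  (W=0, X=0, Z=3, Y=3) weight 1/21
  (W=1, X=0, Z=2, Y=2) weight 1/168
  (W=1, X=0, Z=3, Y=2) weight 1/168
  (W=2, X=0, Z=2, Y=3) weight 1/42
  (W=2, X=0, Z=3, Y=3) weight 1/42
Group by Y:
  weight(Y=2) = 1/84
  weight(Y=3) = 1/7
Total weight = 1/84 + 1/7 = 13/84
P(Y=2 | obs) = 1/84 / 13/84 = 1/13
P(Y=3 | obs) = 1/7 / 13/84 = 12/13

P(Y = 2 | obs) = 1/13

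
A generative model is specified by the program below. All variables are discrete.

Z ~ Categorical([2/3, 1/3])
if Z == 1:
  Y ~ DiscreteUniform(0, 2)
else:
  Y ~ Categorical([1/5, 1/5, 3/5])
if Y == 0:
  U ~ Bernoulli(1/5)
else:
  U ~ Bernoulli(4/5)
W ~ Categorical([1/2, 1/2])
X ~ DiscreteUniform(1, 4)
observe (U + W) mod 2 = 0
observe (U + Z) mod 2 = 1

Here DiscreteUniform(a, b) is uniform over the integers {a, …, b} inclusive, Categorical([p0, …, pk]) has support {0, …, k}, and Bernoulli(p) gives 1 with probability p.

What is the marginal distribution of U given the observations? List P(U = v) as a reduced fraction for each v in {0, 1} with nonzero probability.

P(U=0) = 5/22, P(U=1) = 17/22

Enumerate traces; 24 have nonzero weight after conditioning:
  (Z=0, Y=0, U=1, W=1, X=1) weight 1/300
  (Z=0, Y=0, U=1, W=1, X=2) weight 1/300
  (Z=0, Y=0, U=1, W=1, X=3) weight 1/300
  (Z=0, Y=0, U=1, W=1, X=4) weight 1/300
  (Z=0, Y=1, U=1, W=1, X=1) weight 1/75
  (Z=0, Y=1, U=1, W=1, X=2) weight 1/75
  (Z=0, Y=1, U=1, W=1, X=3) weight 1/75
  (Z=0, Y=1, U=1, W=1, X=4) weight 1/75
  (Z=1, Y=0, U=0, W=0, X=1) weight 1/90
  … 15 more
Group by U:
  weight(U=0) = 1/15
  weight(U=1) = 17/75
Total weight = 1/15 + 17/75 = 22/75
P(U=0 | obs) = 1/15 / 22/75 = 5/22
P(U=1 | obs) = 17/75 / 22/75 = 17/22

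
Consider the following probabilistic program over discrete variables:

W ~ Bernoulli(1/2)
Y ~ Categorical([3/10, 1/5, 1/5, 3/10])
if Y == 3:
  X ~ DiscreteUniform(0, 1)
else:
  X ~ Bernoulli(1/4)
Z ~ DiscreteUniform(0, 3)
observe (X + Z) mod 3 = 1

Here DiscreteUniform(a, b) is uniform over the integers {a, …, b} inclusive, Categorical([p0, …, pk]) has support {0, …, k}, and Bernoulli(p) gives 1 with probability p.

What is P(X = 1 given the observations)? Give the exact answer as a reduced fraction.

Enumerate traces; 24 have nonzero weight after conditioning:
  (W=0, Y=0, X=0, Z=1) weight 9/320
  (W=0, Y=0, X=1, Z=0) weight 3/320
  (W=0, Y=0, X=1, Z=3) weight 3/320
  (W=0, Y=1, X=0, Z=1) weight 3/160
  (W=0, Y=1, X=1, Z=0) weight 1/160
  (W=0, Y=1, X=1, Z=3) weight 1/160
  (W=0, Y=2, X=0, Z=1) weight 3/160
  (W=0, Y=2, X=1, Z=0) weight 1/160
  … 16 more
Group by X:
  weight(X=0) = 27/160
  weight(X=1) = 13/80
Total weight = 27/160 + 13/80 = 53/160
P(X=0 | obs) = 27/160 / 53/160 = 27/53
P(X=1 | obs) = 13/80 / 53/160 = 26/53

P(X = 1 | obs) = 26/53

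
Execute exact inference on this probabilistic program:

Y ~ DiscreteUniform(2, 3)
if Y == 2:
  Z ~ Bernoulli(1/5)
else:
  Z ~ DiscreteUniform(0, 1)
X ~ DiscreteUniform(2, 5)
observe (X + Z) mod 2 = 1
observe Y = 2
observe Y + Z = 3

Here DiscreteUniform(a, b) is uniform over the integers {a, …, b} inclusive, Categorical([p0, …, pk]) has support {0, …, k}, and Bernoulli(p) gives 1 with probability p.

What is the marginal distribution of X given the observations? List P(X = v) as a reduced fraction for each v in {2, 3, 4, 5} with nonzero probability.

P(X=2) = 1/2, P(X=4) = 1/2

Enumerate traces; 2 have nonzero weight after conditioning:
  (Y=2, Z=1, X=2) weight 1/40
  (Y=2, Z=1, X=4) weight 1/40
Group by X:
  weight(X=2) = 1/40
  weight(X=4) = 1/40
Total weight = 1/40 + 1/40 = 1/20
P(X=2 | obs) = 1/40 / 1/20 = 1/2
P(X=4 | obs) = 1/40 / 1/20 = 1/2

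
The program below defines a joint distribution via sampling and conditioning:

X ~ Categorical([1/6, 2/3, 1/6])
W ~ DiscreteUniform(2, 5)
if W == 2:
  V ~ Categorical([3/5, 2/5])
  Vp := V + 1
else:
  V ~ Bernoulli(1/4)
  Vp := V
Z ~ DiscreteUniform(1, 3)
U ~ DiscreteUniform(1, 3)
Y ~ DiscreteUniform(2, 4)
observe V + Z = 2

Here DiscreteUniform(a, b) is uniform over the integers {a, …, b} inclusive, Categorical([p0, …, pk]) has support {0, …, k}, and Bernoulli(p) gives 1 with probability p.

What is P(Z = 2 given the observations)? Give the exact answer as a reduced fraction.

P(Z = 2 | obs) = 57/80

Enumerate traces; 216 have nonzero weight after conditioning:
  (X=0, W=2, V=0, Z=2, U=1, Y=2) weight 1/1080
  (X=0, W=2, V=0, Z=2, U=1, Y=3) weight 1/1080
  (X=0, W=2, V=0, Z=2, U=1, Y=4) weight 1/1080
  (X=0, W=2, V=0, Z=2, U=2, Y=2) weight 1/1080
  (X=0, W=2, V=0, Z=2, U=2, Y=3) weight 1/1080
  (X=0, W=2, V=0, Z=2, U=2, Y=4) weight 1/1080
  (X=0, W=2, V=0, Z=2, U=3, Y=2) weight 1/1080
  (X=0, W=2, V=0, Z=2, U=3, Y=3) weight 1/1080
  (X=0, W=2, V=1, Z=1, U=1, Y=2) weight 1/1620
  … 207 more
Group by Z:
  weight(Z=1) = 23/240
  weight(Z=2) = 19/80
Total weight = 23/240 + 19/80 = 1/3
P(Z=1 | obs) = 23/240 / 1/3 = 23/80
P(Z=2 | obs) = 19/80 / 1/3 = 57/80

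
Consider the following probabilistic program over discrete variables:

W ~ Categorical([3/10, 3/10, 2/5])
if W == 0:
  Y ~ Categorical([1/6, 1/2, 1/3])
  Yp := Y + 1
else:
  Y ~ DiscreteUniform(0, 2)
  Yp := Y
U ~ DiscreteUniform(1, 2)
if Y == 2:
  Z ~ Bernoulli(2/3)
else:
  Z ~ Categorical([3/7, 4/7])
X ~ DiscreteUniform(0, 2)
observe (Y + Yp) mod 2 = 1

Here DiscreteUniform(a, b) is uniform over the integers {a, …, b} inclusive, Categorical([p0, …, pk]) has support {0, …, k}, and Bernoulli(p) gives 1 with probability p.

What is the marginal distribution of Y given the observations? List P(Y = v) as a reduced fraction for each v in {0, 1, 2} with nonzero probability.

Enumerate traces; 36 have nonzero weight after conditioning:
  (W=0, Y=0, U=1, Z=0, X=0) weight 1/280
  (W=0, Y=0, U=1, Z=0, X=1) weight 1/280
  (W=0, Y=0, U=1, Z=0, X=2) weight 1/280
  (W=0, Y=0, U=1, Z=1, X=0) weight 1/210
  (W=0, Y=0, U=1, Z=1, X=1) weight 1/210
  (W=0, Y=0, U=1, Z=1, X=2) weight 1/210
  (W=0, Y=0, U=2, Z=0, X=0) weight 1/280
  (W=0, Y=0, U=2, Z=0, X=1) weight 1/280
  (W=0, Y=1, U=1, Z=0, X=0) weight 3/280
  (W=0, Y=2, U=1, Z=0, X=0) weight 1/180
  … 26 more
Group by Y:
  weight(Y=0) = 1/20
  weight(Y=1) = 3/20
  weight(Y=2) = 1/10
Total weight = 1/20 + 3/20 + 1/10 = 3/10
P(Y=0 | obs) = 1/20 / 3/10 = 1/6
P(Y=1 | obs) = 3/20 / 3/10 = 1/2
P(Y=2 | obs) = 1/10 / 3/10 = 1/3

P(Y=0) = 1/6, P(Y=1) = 1/2, P(Y=2) = 1/3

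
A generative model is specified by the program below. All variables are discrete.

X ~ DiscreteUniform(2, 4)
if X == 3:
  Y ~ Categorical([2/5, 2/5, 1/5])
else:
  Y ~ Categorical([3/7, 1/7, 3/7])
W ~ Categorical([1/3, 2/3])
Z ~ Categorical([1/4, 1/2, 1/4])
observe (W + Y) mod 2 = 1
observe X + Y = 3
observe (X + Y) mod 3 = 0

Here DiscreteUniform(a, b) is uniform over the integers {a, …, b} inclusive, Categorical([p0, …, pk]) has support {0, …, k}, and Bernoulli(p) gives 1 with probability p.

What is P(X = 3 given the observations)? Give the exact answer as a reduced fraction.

P(X = 3 | obs) = 28/33

Enumerate traces; 6 have nonzero weight after conditioning:
  (X=2, Y=1, W=0, Z=0) weight 1/252
  (X=2, Y=1, W=0, Z=1) weight 1/126
  (X=2, Y=1, W=0, Z=2) weight 1/252
  (X=3, Y=0, W=1, Z=0) weight 1/45
  (X=3, Y=0, W=1, Z=1) weight 2/45
  (X=3, Y=0, W=1, Z=2) weight 1/45
Group by X:
  weight(X=2) = 1/63
  weight(X=3) = 4/45
Total weight = 1/63 + 4/45 = 11/105
P(X=2 | obs) = 1/63 / 11/105 = 5/33
P(X=3 | obs) = 4/45 / 11/105 = 28/33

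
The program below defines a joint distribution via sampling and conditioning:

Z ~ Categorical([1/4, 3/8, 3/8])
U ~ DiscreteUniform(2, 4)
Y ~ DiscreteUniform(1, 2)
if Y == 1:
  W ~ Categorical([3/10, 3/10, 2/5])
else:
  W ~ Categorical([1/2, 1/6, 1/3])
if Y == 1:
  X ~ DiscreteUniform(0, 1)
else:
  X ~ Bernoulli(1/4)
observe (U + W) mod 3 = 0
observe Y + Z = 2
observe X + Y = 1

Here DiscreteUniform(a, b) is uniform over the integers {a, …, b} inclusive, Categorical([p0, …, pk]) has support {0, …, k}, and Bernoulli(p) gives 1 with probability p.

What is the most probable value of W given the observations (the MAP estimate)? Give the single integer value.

Enumerate traces; 3 have nonzero weight after conditioning:
  (Z=1, U=2, Y=1, W=1, X=0) weight 3/320
  (Z=1, U=3, Y=1, W=0, X=0) weight 3/320
  (Z=1, U=4, Y=1, W=2, X=0) weight 1/80
Group by W:
  weight(W=0) = 3/320
  weight(W=1) = 3/320
  weight(W=2) = 1/80
Total weight = 3/320 + 3/320 + 1/80 = 1/32
P(W=0 | obs) = 3/320 / 1/32 = 3/10
P(W=1 | obs) = 3/320 / 1/32 = 3/10
P(W=2 | obs) = 1/80 / 1/32 = 2/5
argmax = 2

argmax_v P(W = v | obs) = 2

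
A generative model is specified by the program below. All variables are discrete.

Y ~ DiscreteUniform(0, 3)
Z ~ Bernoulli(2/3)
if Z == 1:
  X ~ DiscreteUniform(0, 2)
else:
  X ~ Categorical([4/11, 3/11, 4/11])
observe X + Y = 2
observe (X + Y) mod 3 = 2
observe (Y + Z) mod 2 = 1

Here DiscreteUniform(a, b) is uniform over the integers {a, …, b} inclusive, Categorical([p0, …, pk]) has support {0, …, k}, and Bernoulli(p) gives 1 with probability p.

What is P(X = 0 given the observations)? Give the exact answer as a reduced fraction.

P(X = 0 | obs) = 22/53

Enumerate traces; 3 have nonzero weight after conditioning:
  (Y=0, Z=1, X=2) weight 1/18
  (Y=1, Z=0, X=1) weight 1/44
  (Y=2, Z=1, X=0) weight 1/18
Group by X:
  weight(X=0) = 1/18
  weight(X=1) = 1/44
  weight(X=2) = 1/18
Total weight = 1/18 + 1/44 + 1/18 = 53/396
P(X=0 | obs) = 1/18 / 53/396 = 22/53
P(X=1 | obs) = 1/44 / 53/396 = 9/53
P(X=2 | obs) = 1/18 / 53/396 = 22/53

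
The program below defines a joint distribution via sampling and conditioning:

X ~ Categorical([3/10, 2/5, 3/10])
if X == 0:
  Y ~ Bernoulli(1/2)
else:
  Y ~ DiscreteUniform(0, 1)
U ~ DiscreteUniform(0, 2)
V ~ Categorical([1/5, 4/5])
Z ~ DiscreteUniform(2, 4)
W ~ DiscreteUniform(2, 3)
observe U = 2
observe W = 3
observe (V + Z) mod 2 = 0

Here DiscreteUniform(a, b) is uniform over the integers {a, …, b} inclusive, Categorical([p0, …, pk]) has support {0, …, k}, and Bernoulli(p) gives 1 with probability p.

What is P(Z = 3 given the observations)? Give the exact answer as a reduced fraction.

Enumerate traces; 18 have nonzero weight after conditioning:
  (X=0, Y=0, U=2, V=0, Z=2, W=3) weight 1/600
  (X=0, Y=0, U=2, V=0, Z=4, W=3) weight 1/600
  (X=0, Y=0, U=2, V=1, Z=3, W=3) weight 1/150
  (X=0, Y=1, U=2, V=0, Z=2, W=3) weight 1/600
  (X=0, Y=1, U=2, V=0, Z=4, W=3) weight 1/600
  (X=0, Y=1, U=2, V=1, Z=3, W=3) weight 1/150
  (X=1, Y=0, U=2, V=0, Z=2, W=3) weight 1/450
  (X=1, Y=0, U=2, V=0, Z=4, W=3) weight 1/450
  … 10 more
Group by Z:
  weight(Z=2) = 1/90
  weight(Z=3) = 2/45
  weight(Z=4) = 1/90
Total weight = 1/90 + 2/45 + 1/90 = 1/15
P(Z=2 | obs) = 1/90 / 1/15 = 1/6
P(Z=3 | obs) = 2/45 / 1/15 = 2/3
P(Z=4 | obs) = 1/90 / 1/15 = 1/6

P(Z = 3 | obs) = 2/3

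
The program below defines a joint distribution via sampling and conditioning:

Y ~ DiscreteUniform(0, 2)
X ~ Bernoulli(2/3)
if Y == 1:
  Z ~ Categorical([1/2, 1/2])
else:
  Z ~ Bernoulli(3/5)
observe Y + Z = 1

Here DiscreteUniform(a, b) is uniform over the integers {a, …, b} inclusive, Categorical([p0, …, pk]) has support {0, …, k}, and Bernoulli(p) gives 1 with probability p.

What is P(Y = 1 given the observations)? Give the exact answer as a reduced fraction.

Enumerate traces; 4 have nonzero weight after conditioning:
  (Y=0, X=0, Z=1) weight 1/15
  (Y=0, X=1, Z=1) weight 2/15
  (Y=1, X=0, Z=0) weight 1/18
  (Y=1, X=1, Z=0) weight 1/9
Group by Y:
  weight(Y=0) = 1/5
  weight(Y=1) = 1/6
Total weight = 1/5 + 1/6 = 11/30
P(Y=0 | obs) = 1/5 / 11/30 = 6/11
P(Y=1 | obs) = 1/6 / 11/30 = 5/11

P(Y = 1 | obs) = 5/11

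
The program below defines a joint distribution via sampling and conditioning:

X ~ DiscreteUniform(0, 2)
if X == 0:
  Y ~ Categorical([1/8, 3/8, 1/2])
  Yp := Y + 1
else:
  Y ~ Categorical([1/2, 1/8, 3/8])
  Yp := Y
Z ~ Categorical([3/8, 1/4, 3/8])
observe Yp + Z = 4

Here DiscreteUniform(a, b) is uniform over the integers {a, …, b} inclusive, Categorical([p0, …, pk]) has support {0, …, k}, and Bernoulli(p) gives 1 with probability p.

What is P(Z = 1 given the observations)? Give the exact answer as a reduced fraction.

P(Z = 1 | obs) = 8/35

Enumerate traces; 4 have nonzero weight after conditioning:
  (X=0, Y=1, Z=2) weight 3/64
  (X=0, Y=2, Z=1) weight 1/24
  (X=1, Y=2, Z=2) weight 3/64
  (X=2, Y=2, Z=2) weight 3/64
Group by Z:
  weight(Z=1) = 1/24
  weight(Z=2) = 9/64
Total weight = 1/24 + 9/64 = 35/192
P(Z=1 | obs) = 1/24 / 35/192 = 8/35
P(Z=2 | obs) = 9/64 / 35/192 = 27/35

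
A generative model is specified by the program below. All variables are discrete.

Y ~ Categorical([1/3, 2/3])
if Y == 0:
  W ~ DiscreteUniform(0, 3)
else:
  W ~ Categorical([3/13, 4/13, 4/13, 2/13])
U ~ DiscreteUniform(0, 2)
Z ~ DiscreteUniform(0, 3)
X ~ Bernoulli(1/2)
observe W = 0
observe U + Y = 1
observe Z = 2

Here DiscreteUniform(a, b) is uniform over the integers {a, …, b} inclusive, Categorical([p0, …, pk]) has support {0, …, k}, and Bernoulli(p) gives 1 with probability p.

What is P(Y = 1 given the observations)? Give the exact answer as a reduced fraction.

Enumerate traces; 4 have nonzero weight after conditioning:
  (Y=0, W=0, U=1, Z=2, X=0) weight 1/288
  (Y=0, W=0, U=1, Z=2, X=1) weight 1/288
  (Y=1, W=0, U=0, Z=2, X=0) weight 1/156
  (Y=1, W=0, U=0, Z=2, X=1) weight 1/156
Group by Y:
  weight(Y=0) = 1/144
  weight(Y=1) = 1/78
Total weight = 1/144 + 1/78 = 37/1872
P(Y=0 | obs) = 1/144 / 37/1872 = 13/37
P(Y=1 | obs) = 1/78 / 37/1872 = 24/37

P(Y = 1 | obs) = 24/37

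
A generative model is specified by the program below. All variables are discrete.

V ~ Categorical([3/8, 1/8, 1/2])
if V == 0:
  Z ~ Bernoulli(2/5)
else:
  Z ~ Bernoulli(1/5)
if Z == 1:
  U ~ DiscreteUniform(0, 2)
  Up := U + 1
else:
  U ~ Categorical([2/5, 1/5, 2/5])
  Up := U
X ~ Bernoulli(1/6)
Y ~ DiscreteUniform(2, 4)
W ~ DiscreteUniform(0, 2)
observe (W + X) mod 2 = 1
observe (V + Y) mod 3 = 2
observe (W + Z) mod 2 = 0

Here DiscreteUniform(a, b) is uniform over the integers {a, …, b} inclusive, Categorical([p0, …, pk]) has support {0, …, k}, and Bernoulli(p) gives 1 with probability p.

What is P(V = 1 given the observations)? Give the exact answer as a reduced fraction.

Enumerate traces; 27 have nonzero weight after conditioning:
  (V=0, Z=0, U=0, X=1, Y=2, W=0) weight 1/600
  (V=0, Z=0, U=0, X=1, Y=2, W=2) weight 1/600
  (V=0, Z=0, U=1, X=1, Y=2, W=0) weight 1/1200
  (V=0, Z=0, U=1, X=1, Y=2, W=2) weight 1/1200
  (V=0, Z=0, U=2, X=1, Y=2, W=0) weight 1/600
  (V=0, Z=0, U=2, X=1, Y=2, W=2) weight 1/600
  (V=0, Z=1, U=0, X=0, Y=2, W=1) weight 1/216
  (V=0, Z=1, U=1, X=0, Y=2, W=1) weight 1/216
  (V=1, Z=0, U=0, X=1, Y=4, W=0) weight 1/1350
  (V=2, Z=0, U=0, X=1, Y=3, W=0) weight 2/675
  … 17 more
Group by V:
  weight(V=0) = 1/45
  weight(V=1) = 13/2160
  weight(V=2) = 13/540
Total weight = 1/45 + 13/2160 + 13/540 = 113/2160
P(V=0 | obs) = 1/45 / 113/2160 = 48/113
P(V=1 | obs) = 13/2160 / 113/2160 = 13/113
P(V=2 | obs) = 13/540 / 113/2160 = 52/113

P(V = 1 | obs) = 13/113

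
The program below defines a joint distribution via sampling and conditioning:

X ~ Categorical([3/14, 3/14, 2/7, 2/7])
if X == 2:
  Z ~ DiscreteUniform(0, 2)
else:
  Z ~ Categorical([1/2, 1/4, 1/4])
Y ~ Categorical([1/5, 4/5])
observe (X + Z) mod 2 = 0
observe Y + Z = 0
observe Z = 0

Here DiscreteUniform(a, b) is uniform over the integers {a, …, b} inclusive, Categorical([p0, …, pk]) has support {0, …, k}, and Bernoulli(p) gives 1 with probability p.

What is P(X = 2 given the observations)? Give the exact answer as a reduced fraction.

Enumerate traces; 2 have nonzero weight after conditioning:
  (X=0, Z=0, Y=0) weight 3/140
  (X=2, Z=0, Y=0) weight 2/105
Group by X:
  weight(X=0) = 3/140
  weight(X=2) = 2/105
Total weight = 3/140 + 2/105 = 17/420
P(X=0 | obs) = 3/140 / 17/420 = 9/17
P(X=2 | obs) = 2/105 / 17/420 = 8/17

P(X = 2 | obs) = 8/17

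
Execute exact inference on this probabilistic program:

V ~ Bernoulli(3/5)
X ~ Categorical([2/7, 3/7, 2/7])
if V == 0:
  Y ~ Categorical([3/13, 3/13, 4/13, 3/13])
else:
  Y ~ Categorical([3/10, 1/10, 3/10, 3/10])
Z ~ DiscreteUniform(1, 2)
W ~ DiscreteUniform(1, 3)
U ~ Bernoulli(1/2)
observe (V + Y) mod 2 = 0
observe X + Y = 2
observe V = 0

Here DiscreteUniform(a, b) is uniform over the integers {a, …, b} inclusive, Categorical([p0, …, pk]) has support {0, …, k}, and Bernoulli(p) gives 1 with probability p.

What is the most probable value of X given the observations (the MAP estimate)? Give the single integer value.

Enumerate traces; 24 have nonzero weight after conditioning:
  (V=0, X=0, Y=2, Z=1, W=1, U=0) weight 4/1365
  (V=0, X=0, Y=2, Z=1, W=1, U=1) weight 4/1365
  (V=0, X=0, Y=2, Z=1, W=2, U=0) weight 4/1365
  (V=0, X=0, Y=2, Z=1, W=2, U=1) weight 4/1365
  (V=0, X=0, Y=2, Z=1, W=3, U=0) weight 4/1365
  (V=0, X=0, Y=2, Z=1, W=3, U=1) weight 4/1365
  (V=0, X=0, Y=2, Z=2, W=1, U=0) weight 4/1365
  (V=0, X=0, Y=2, Z=2, W=1, U=1) weight 4/1365
  (V=0, X=2, Y=0, Z=1, W=1, U=0) weight 1/455
  … 15 more
Group by X:
  weight(X=0) = 16/455
  weight(X=2) = 12/455
Total weight = 16/455 + 12/455 = 4/65
P(X=0 | obs) = 16/455 / 4/65 = 4/7
P(X=2 | obs) = 12/455 / 4/65 = 3/7
argmax = 0

argmax_v P(X = v | obs) = 0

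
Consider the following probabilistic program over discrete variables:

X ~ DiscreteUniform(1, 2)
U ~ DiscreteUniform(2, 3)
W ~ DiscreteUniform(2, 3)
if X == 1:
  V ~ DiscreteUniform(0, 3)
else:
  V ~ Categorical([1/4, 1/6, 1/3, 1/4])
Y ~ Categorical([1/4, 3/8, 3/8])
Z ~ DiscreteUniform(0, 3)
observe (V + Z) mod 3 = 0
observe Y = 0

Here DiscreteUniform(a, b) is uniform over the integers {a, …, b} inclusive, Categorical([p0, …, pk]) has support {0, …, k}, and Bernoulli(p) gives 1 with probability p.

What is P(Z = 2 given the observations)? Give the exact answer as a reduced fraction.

Enumerate traces; 48 have nonzero weight after conditioning:
  (X=1, U=2, W=2, V=0, Y=0, Z=0) weight 1/512
  (X=1, U=2, W=2, V=0, Y=0, Z=3) weight 1/512
  (X=1, U=2, W=2, V=1, Y=0, Z=2) weight 1/512
  (X=1, U=2, W=2, V=2, Y=0, Z=1) weight 1/512
  (X=1, U=2, W=2, V=3, Y=0, Z=0) weight 1/512
  (X=1, U=2, W=2, V=3, Y=0, Z=3) weight 1/512
  (X=1, U=2, W=3, V=0, Y=0, Z=0) weight 1/512
  (X=1, U=2, W=3, V=0, Y=0, Z=3) weight 1/512
  … 40 more
Group by Z:
  weight(Z=0) = 1/32
  weight(Z=1) = 7/384
  weight(Z=2) = 5/384
  weight(Z=3) = 1/32
Total weight = 1/32 + 7/384 + 5/384 + 1/32 = 3/32
P(Z=0 | obs) = 1/32 / 3/32 = 1/3
P(Z=1 | obs) = 7/384 / 3/32 = 7/36
P(Z=2 | obs) = 5/384 / 3/32 = 5/36
P(Z=3 | obs) = 1/32 / 3/32 = 1/3

P(Z = 2 | obs) = 5/36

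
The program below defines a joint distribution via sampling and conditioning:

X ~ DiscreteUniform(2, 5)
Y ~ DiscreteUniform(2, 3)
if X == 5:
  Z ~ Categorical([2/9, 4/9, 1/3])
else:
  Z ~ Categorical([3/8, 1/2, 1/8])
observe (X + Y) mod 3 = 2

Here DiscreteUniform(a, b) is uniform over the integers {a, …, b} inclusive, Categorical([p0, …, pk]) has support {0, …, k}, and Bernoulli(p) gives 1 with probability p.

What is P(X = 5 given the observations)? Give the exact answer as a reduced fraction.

P(X = 5 | obs) = 1/3

Enumerate traces; 9 have nonzero weight after conditioning:
  (X=2, Y=3, Z=0) weight 3/64
  (X=2, Y=3, Z=1) weight 1/16
  (X=2, Y=3, Z=2) weight 1/64
  (X=3, Y=2, Z=0) weight 3/64
  (X=3, Y=2, Z=1) weight 1/16
  (X=3, Y=2, Z=2) weight 1/64
  (X=5, Y=3, Z=0) weight 1/36
  (X=5, Y=3, Z=1) weight 1/18
  … 1 more
Group by X:
  weight(X=2) = 1/8
  weight(X=3) = 1/8
  weight(X=5) = 1/8
Total weight = 1/8 + 1/8 + 1/8 = 3/8
P(X=2 | obs) = 1/8 / 3/8 = 1/3
P(X=3 | obs) = 1/8 / 3/8 = 1/3
P(X=5 | obs) = 1/8 / 3/8 = 1/3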